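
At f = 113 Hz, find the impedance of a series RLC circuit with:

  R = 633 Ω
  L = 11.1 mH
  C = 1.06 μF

Step 1 — Angular frequency: ω = 2π·f = 2π·113 = 710 rad/s.
Step 2 — Component impedances:
  R: Z = R = 633 Ω
  L: Z = jωL = j·710·0.0111 = 0 + j7.881 Ω
  C: Z = 1/(jωC) = -j/(ω·C) = 0 - j1329 Ω
Step 3 — Series combination: Z_total = R + L + C = 633 - j1321 Ω = 1465∠-64.4° Ω.

Z = 633 - j1321 Ω = 1465∠-64.4° Ω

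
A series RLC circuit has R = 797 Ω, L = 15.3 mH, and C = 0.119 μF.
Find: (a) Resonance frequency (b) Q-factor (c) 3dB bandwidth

Step 1 — Resonance: ω₀ = 1/√(LC) = 1/√(0.0153·1.19e-07) = 2.344e+04 rad/s.
Step 2 — f₀ = ω₀/(2π) = 3730 Hz.
Step 3 — Series Q: Q = ω₀L/R = 2.344e+04·0.0153/797 = 0.4499.
Step 4 — Bandwidth: Δω = ω₀/Q = 5.209e+04 rad/s; BW = Δω/(2π) = 8291 Hz.

(a) f₀ = 3730 Hz  (b) Q = 0.4499  (c) BW = 8291 Hz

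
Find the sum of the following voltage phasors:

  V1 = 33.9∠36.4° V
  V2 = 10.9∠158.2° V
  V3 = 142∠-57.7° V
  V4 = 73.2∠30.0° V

Step 1 — Convert each phasor to rectangular form:
  V1 = 33.9·(cos(36.4°) + j·sin(36.4°)) = 27.29 + j20.12 V
  V2 = 10.9·(cos(158.2°) + j·sin(158.2°)) = -10.12 + j4.048 V
  V3 = 142·(cos(-57.7°) + j·sin(-57.7°)) = 75.88 - j120 V
  V4 = 73.2·(cos(30.0°) + j·sin(30.0°)) = 63.39 + j36.6 V
Step 2 — Sum components: V_total = 156.4 - j59.26 V.
Step 3 — Convert to polar: |V_total| = 167.3 V, ∠V_total = -20.7°.

V_total = 167.3∠-20.7° V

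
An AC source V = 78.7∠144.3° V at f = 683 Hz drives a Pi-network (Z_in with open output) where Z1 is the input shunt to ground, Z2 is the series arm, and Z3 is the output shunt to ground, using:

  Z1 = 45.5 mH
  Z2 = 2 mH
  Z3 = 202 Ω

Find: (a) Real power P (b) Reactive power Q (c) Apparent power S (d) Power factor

Step 1 — Angular frequency: ω = 2π·f = 2π·683 = 4291 rad/s.
Step 2 — Component impedances:
  Z1: Z = jωL = j·4291·0.0455 = 0 + j195.3 Ω
  Z2: Z = jωL = j·4291·0.002 = 0 + j8.583 Ω
  Z3: Z = R = 202 Ω
Step 3 — With open output, the series arm Z2 and the output shunt Z3 appear in series to ground: Z2 + Z3 = 202 + j8.583 Ω.
Step 4 — Parallel with input shunt Z1: Z_in = Z1 || (Z2 + Z3) = 93.52 + j100.9 Ω = 137.6∠47.2° Ω.
Step 5 — Source phasor: V = 78.7∠144.3° V = -63.91 + j45.92 V.
Step 6 — Current: I = V / Z = -0.07098 + j0.5677 A = 0.5721∠97.1° A.
Step 7 — Complex power: S = V·I* = 30.61 + j33.02 VA.
Step 8 — Real power: P = Re(S) = 30.61 W.
Step 9 — Reactive power: Q = Im(S) = 33.02 VAR.
Step 10 — Apparent power: |S| = 45.02 VA.
Step 11 — Power factor: PF = P/|S| = 0.6798 (lagging).

(a) P = 30.61 W  (b) Q = 33.02 VAR  (c) S = 45.02 VA  (d) PF = 0.6798 (lagging)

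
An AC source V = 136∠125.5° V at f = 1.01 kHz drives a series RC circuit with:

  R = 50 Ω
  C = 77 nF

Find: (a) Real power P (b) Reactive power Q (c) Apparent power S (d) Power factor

Step 1 — Angular frequency: ω = 2π·f = 2π·1010 = 6346 rad/s.
Step 2 — Component impedances:
  R: Z = R = 50 Ω
  C: Z = 1/(jωC) = -j/(ω·C) = 0 - j2046 Ω
Step 3 — Series combination: Z_total = R + C = 50 - j2046 Ω = 2047∠-88.6° Ω.
Step 4 — Source phasor: V = 136∠125.5° V = -78.98 + j110.7 V.
Step 5 — Current: I = V / Z = -0.05501 - j0.03725 A = 0.06644∠-145.9° A.
Step 6 — Complex power: S = V·I* = 0.2207 - j9.033 VA.
Step 7 — Real power: P = Re(S) = 0.2207 W.
Step 8 — Reactive power: Q = Im(S) = -9.033 VAR.
Step 9 — Apparent power: |S| = 9.035 VA.
Step 10 — Power factor: PF = P/|S| = 0.02442 (leading).

(a) P = 0.2207 W  (b) Q = -9.033 VAR  (c) S = 9.035 VA  (d) PF = 0.02442 (leading)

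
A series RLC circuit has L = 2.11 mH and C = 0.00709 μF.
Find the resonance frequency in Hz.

Step 1 — Resonance condition Im(Z)=0 gives ω₀ = 1/√(LC).
Step 2 — ω₀ = 1/√(0.00211·7.09e-09) = 2.585e+05 rad/s.
Step 3 — f₀ = ω₀/(2π) = 4.115e+04 Hz.

f₀ = 4.115e+04 Hz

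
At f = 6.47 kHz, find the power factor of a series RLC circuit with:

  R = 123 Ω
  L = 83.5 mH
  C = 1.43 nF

Step 1 — Angular frequency: ω = 2π·f = 2π·6470 = 4.065e+04 rad/s.
Step 2 — Component impedances:
  R: Z = R = 123 Ω
  L: Z = jωL = j·4.065e+04·0.0835 = 0 + j3394 Ω
  C: Z = 1/(jωC) = -j/(ω·C) = 0 - j1.72e+04 Ω
Step 3 — Series combination: Z_total = R + L + C = 123 - j1.381e+04 Ω = 1.381e+04∠-89.5° Ω.
Step 4 — Power factor: PF = cos(φ) = Re(Z)/|Z| = 123/13808 = 0.008908.
Step 5 — Type: Im(Z) = -1.381e+04 ⇒ leading (phase φ = -89.5°).

PF = 0.008908 (leading, φ = -89.5°)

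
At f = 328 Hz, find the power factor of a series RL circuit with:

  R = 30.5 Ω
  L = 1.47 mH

Step 1 — Angular frequency: ω = 2π·f = 2π·328 = 2061 rad/s.
Step 2 — Component impedances:
  R: Z = R = 30.5 Ω
  L: Z = jωL = j·2061·0.00147 = 0 + j3.03 Ω
Step 3 — Series combination: Z_total = R + L = 30.5 + j3.03 Ω = 30.65∠5.7° Ω.
Step 4 — Power factor: PF = cos(φ) = Re(Z)/|Z| = 30.5/30.65 = 0.9951.
Step 5 — Type: Im(Z) = 3.03 ⇒ lagging (phase φ = 5.7°).

PF = 0.9951 (lagging, φ = 5.7°)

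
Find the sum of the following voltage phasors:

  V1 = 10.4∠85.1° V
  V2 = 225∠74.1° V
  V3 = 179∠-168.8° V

Step 1 — Convert each phasor to rectangular form:
  V1 = 10.4·(cos(85.1°) + j·sin(85.1°)) = 0.8883 + j10.36 V
  V2 = 225·(cos(74.1°) + j·sin(74.1°)) = 61.64 + j216.4 V
  V3 = 179·(cos(-168.8°) + j·sin(-168.8°)) = -175.6 - j34.77 V
Step 2 — Sum components: V_total = -113.1 + j192 V.
Step 3 — Convert to polar: |V_total| = 222.8 V, ∠V_total = 120.5°.

V_total = 222.8∠120.5° V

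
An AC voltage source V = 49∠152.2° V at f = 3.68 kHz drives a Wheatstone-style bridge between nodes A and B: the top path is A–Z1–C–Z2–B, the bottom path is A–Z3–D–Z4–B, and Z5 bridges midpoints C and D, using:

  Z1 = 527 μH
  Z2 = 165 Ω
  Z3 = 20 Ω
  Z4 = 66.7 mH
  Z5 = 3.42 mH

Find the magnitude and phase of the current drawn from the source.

Step 1 — Angular frequency: ω = 2π·f = 2π·3680 = 2.312e+04 rad/s.
Step 2 — Component impedances:
  Z1: Z = jωL = j·2.312e+04·0.000527 = 0 + j12.19 Ω
  Z2: Z = R = 165 Ω
  Z3: Z = R = 20 Ω
  Z4: Z = jωL = j·2.312e+04·0.0667 = 0 + j1542 Ω
  Z5: Z = jωL = j·2.312e+04·0.00342 = 0 + j79.08 Ω
Step 3 — Bridge requires nodal analysis (the Z5 bridge couples midpoints C and D, so the two paths cannot be reduced to a simple series/parallel combination). Setting node B to ground and injecting 1 A at node A, the 3-node admittance system at A, C, D solves to V_A = Z_AB = 161.3 + j27.14 Ω = 163.6∠9.5° Ω.
Step 4 — Source phasor: V = 49∠152.2° V = -43.34 + j22.85 V.
Step 5 — Ohm's law: I = V / Z_total = (-43.34 + j22.85) / (161.3 + j27.14) = -0.2381 + j0.1817 A.
Step 6 — Convert to polar: |I| = 0.2995 A, ∠I = 142.7°.

I = 0.2995∠142.7° A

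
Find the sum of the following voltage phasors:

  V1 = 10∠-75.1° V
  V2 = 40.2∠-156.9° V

Step 1 — Convert each phasor to rectangular form:
  V1 = 10·(cos(-75.1°) + j·sin(-75.1°)) = 2.571 - j9.664 V
  V2 = 40.2·(cos(-156.9°) + j·sin(-156.9°)) = -36.98 - j15.77 V
Step 2 — Sum components: V_total = -34.41 - j25.44 V.
Step 3 — Convert to polar: |V_total| = 42.79 V, ∠V_total = -143.5°.

V_total = 42.79∠-143.5° V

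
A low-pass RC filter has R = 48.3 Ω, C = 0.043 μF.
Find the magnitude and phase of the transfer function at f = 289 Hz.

Step 1 — Angular frequency: ω = 2π·289 = 1816 rad/s.
Step 2 — Transfer function: H(jω) = 1/(1 + jωRC).
Step 3 — Denominator: 1 + jωRC = 1 + j·1816·48.3·4.3e-08 = 1 + j0.003771.
Step 4 — H = 1 - j0.003771.
Step 5 — Magnitude: |H| = 1 (-0.0 dB); phase: φ = -0.2°.

|H| = 1 (-0.0 dB), φ = -0.2°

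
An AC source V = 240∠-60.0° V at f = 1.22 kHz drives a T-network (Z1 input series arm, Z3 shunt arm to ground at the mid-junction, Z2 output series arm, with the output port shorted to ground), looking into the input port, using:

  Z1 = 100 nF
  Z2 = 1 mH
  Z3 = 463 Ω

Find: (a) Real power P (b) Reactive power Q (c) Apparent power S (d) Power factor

Step 1 — Angular frequency: ω = 2π·f = 2π·1220 = 7665 rad/s.
Step 2 — Component impedances:
  Z1: Z = 1/(jωC) = -j/(ω·C) = 0 - j1305 Ω
  Z2: Z = jωL = j·7665·0.001 = 0 + j7.665 Ω
  Z3: Z = R = 463 Ω
Step 3 — With the output port shorted to ground, the output series arm Z2 runs from the junction to ground; the shunt arm Z3 also runs from the junction to ground. They appear in parallel: Z3 || Z2 = 0.1269 + j7.663 Ω.
Step 4 — Series with input arm Z1: Z_in = Z1 + (Z3 || Z2) = 0.1269 - j1297 Ω = 1297∠-90.0° Ω.
Step 5 — Source phasor: V = 240∠-60.0° V = 120 - j207.8 V.
Step 6 — Current: I = V / Z = 0.1603 + j0.09251 A = 0.1851∠30.0° A.
Step 7 — Complex power: S = V·I* = 0.004345 - j44.41 VA.
Step 8 — Real power: P = Re(S) = 0.004345 W.
Step 9 — Reactive power: Q = Im(S) = -44.41 VAR.
Step 10 — Apparent power: |S| = 44.41 VA.
Step 11 — Power factor: PF = P/|S| = 9.783e-05 (leading).

(a) P = 0.004345 W  (b) Q = -44.41 VAR  (c) S = 44.41 VA  (d) PF = 9.783e-05 (leading)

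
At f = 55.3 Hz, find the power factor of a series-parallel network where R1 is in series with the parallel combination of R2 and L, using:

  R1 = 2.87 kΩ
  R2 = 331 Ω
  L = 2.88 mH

Step 1 — Angular frequency: ω = 2π·f = 2π·55.3 = 347.5 rad/s.
Step 2 — Component impedances:
  R1: Z = R = 2870 Ω
  R2: Z = R = 331 Ω
  L: Z = jωL = j·347.5·0.00288 = 0 + j1.001 Ω
Step 3 — Parallel branch: R2 || L = 1/(1/R2 + 1/L) = 0.003025 + j1.001 Ω.
Step 4 — Series with R1: Z_total = R1 + (R2 || L) = 2870 + j1.001 Ω = 2870∠0.0° Ω.
Step 5 — Power factor: PF = cos(φ) = Re(Z)/|Z| = 2870/2870 = 1.
Step 6 — Type: Im(Z) = 1.001 ⇒ lagging (phase φ = 0.0°).

PF = 1 (lagging, φ = 0.0°)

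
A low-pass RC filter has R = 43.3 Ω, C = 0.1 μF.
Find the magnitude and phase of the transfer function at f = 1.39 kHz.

Step 1 — Angular frequency: ω = 2π·1390 = 8734 rad/s.
Step 2 — Transfer function: H(jω) = 1/(1 + jωRC).
Step 3 — Denominator: 1 + jωRC = 1 + j·8734·43.3·1e-07 = 1 + j0.03782.
Step 4 — H = 0.9986 - j0.03776.
Step 5 — Magnitude: |H| = 0.9993 (-0.0 dB); phase: φ = -2.2°.

|H| = 0.9993 (-0.0 dB), φ = -2.2°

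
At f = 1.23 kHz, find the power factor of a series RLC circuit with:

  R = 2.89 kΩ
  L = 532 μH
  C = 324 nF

Step 1 — Angular frequency: ω = 2π·f = 2π·1230 = 7728 rad/s.
Step 2 — Component impedances:
  R: Z = R = 2890 Ω
  L: Z = jωL = j·7728·0.000532 = 0 + j4.111 Ω
  C: Z = 1/(jωC) = -j/(ω·C) = 0 - j399.4 Ω
Step 3 — Series combination: Z_total = R + L + C = 2890 - j395.3 Ω = 2917∠-7.8° Ω.
Step 4 — Power factor: PF = cos(φ) = Re(Z)/|Z| = 2890/2916.9 = 0.9908.
Step 5 — Type: Im(Z) = -395.3 ⇒ leading (phase φ = -7.8°).

PF = 0.9908 (leading, φ = -7.8°)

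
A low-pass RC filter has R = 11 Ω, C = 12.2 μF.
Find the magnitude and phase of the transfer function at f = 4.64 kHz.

Step 1 — Angular frequency: ω = 2π·4640 = 2.915e+04 rad/s.
Step 2 — Transfer function: H(jω) = 1/(1 + jωRC).
Step 3 — Denominator: 1 + jωRC = 1 + j·2.915e+04·11·1.22e-05 = 1 + j3.912.
Step 4 — H = 0.06132 - j0.2399.
Step 5 — Magnitude: |H| = 0.2476 (-12.1 dB); phase: φ = -75.7°.

|H| = 0.2476 (-12.1 dB), φ = -75.7°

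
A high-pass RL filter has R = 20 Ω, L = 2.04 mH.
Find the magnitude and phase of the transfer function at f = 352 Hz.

Step 1 — Angular frequency: ω = 2π·352 = 2212 rad/s.
Step 2 — Transfer function: H(jω) = jωL/(R + jωL).
Step 3 — Numerator jωL = j·4.512; denominator R + jωL = 20 + j4.512.
Step 4 — H = 0.04843 + j0.2147.
Step 5 — Magnitude: |H| = 0.2201 (-13.1 dB); phase: φ = 77.3°.

|H| = 0.2201 (-13.1 dB), φ = 77.3°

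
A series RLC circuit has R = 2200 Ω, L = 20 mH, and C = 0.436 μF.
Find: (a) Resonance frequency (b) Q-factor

Step 1 — Resonance condition Im(Z)=0 gives ω₀ = 1/√(LC).
Step 2 — ω₀ = 1/√(0.02·4.36e-07) = 1.071e+04 rad/s.
Step 3 — f₀ = ω₀/(2π) = 1704 Hz.
Step 4 — Series Q: Q = ω₀L/R = 1.071e+04·0.02/2200 = 0.09735.

(a) f₀ = 1704 Hz  (b) Q = 0.09735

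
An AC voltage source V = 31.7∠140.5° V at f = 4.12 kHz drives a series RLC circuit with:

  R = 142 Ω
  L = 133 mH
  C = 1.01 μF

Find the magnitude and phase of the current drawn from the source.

Step 1 — Angular frequency: ω = 2π·f = 2π·4120 = 2.589e+04 rad/s.
Step 2 — Component impedances:
  R: Z = R = 142 Ω
  L: Z = jωL = j·2.589e+04·0.133 = 0 + j3443 Ω
  C: Z = 1/(jωC) = -j/(ω·C) = 0 - j38.25 Ω
Step 3 — Series combination: Z_total = R + L + C = 142 + j3405 Ω = 3408∠87.6° Ω.
Step 4 — Source phasor: V = 31.7∠140.5° V = -24.46 + j20.16 V.
Step 5 — Ohm's law: I = V / Z_total = (-24.46 + j20.16) / (142 + j3405) = 0.005613 + j0.007418 A.
Step 6 — Convert to polar: |I| = 0.009303 A, ∠I = 52.9°.

I = 0.009303∠52.9° A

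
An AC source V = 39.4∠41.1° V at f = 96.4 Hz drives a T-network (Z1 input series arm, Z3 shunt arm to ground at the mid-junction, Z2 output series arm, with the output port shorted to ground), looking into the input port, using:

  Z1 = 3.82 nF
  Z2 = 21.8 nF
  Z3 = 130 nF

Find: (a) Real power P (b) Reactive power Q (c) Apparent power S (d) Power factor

Step 1 — Angular frequency: ω = 2π·f = 2π·96.4 = 605.7 rad/s.
Step 2 — Component impedances:
  Z1: Z = 1/(jωC) = -j/(ω·C) = 0 - j4.322e+05 Ω
  Z2: Z = 1/(jωC) = -j/(ω·C) = 0 - j7.573e+04 Ω
  Z3: Z = 1/(jωC) = -j/(ω·C) = 0 - j1.27e+04 Ω
Step 3 — With the output port shorted to ground, the output series arm Z2 runs from the junction to ground; the shunt arm Z3 also runs from the junction to ground. They appear in parallel: Z3 || Z2 = 0 - j1.088e+04 Ω.
Step 4 — Series with input arm Z1: Z_in = Z1 + (Z3 || Z2) = 0 - j4.431e+05 Ω = 4.431e+05∠-90.0° Ω.
Step 5 — Source phasor: V = 39.4∠41.1° V = 29.69 + j25.9 V.
Step 6 — Current: I = V / Z = -5.846e-05 + j6.701e-05 A = 8.892e-05∠131.1° A.
Step 7 — Complex power: S = V·I* = 0 - j0.003504 VA.
Step 8 — Real power: P = Re(S) = 0 W.
Step 9 — Reactive power: Q = Im(S) = -0.003504 VAR.
Step 10 — Apparent power: |S| = 0.003504 VA.
Step 11 — Power factor: PF = P/|S| = 0 (leading).

(a) P = 0 W  (b) Q = -0.003504 VAR  (c) S = 0.003504 VA  (d) PF = 0 (leading)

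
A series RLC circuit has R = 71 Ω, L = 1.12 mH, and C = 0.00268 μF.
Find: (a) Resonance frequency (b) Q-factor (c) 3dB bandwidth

Step 1 — Resonance: ω₀ = 1/√(LC) = 1/√(0.00112·2.68e-09) = 5.772e+05 rad/s.
Step 2 — f₀ = ω₀/(2π) = 9.186e+04 Hz.
Step 3 — Series Q: Q = ω₀L/R = 5.772e+05·0.00112/71 = 9.105.
Step 4 — Bandwidth: Δω = ω₀/Q = 6.339e+04 rad/s; BW = Δω/(2π) = 1.009e+04 Hz.

(a) f₀ = 9.186e+04 Hz  (b) Q = 9.105  (c) BW = 1.009e+04 Hz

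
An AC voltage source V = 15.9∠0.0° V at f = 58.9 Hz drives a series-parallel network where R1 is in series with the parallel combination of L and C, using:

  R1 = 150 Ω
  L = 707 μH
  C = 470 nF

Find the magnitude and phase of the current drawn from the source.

Step 1 — Angular frequency: ω = 2π·f = 2π·58.9 = 370.1 rad/s.
Step 2 — Component impedances:
  R1: Z = R = 150 Ω
  L: Z = jωL = j·370.1·0.000707 = 0 + j0.2616 Ω
  C: Z = 1/(jωC) = -j/(ω·C) = 0 - j5749 Ω
Step 3 — Parallel branch: L || C = 1/(1/L + 1/C) = 0 + j0.2617 Ω.
Step 4 — Series with R1: Z_total = R1 + (L || C) = 150 + j0.2617 Ω = 150∠0.1° Ω.
Step 5 — Source phasor: V = 15.9∠0.0° V = 15.9 V.
Step 6 — Ohm's law: I = V / Z_total = (15.9) / (150 + j0.2617) = 0.106 - j0.0001849 A.
Step 7 — Convert to polar: |I| = 0.106 A, ∠I = -0.1°.

I = 0.106∠-0.1° A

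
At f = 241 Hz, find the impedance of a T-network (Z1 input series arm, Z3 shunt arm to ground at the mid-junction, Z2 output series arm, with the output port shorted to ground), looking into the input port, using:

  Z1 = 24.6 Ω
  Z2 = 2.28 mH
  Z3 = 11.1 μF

Step 1 — Angular frequency: ω = 2π·f = 2π·241 = 1514 rad/s.
Step 2 — Component impedances:
  Z1: Z = R = 24.6 Ω
  Z2: Z = jωL = j·1514·0.00228 = 0 + j3.452 Ω
  Z3: Z = 1/(jωC) = -j/(ω·C) = 0 - j59.49 Ω
Step 3 — With the output port shorted to ground, the output series arm Z2 runs from the junction to ground; the shunt arm Z3 also runs from the junction to ground. They appear in parallel: Z3 || Z2 = 0 + j3.665 Ω.
Step 4 — Series with input arm Z1: Z_in = Z1 + (Z3 || Z2) = 24.6 + j3.665 Ω = 24.87∠8.5° Ω.

Z = 24.6 + j3.665 Ω = 24.87∠8.5° Ω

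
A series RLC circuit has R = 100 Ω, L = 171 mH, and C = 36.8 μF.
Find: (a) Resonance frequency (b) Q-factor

Step 1 — Resonance condition Im(Z)=0 gives ω₀ = 1/√(LC).
Step 2 — ω₀ = 1/√(0.171·3.68e-05) = 398.6 rad/s.
Step 3 — f₀ = ω₀/(2π) = 63.45 Hz.
Step 4 — Series Q: Q = ω₀L/R = 398.6·0.171/100 = 0.6817.

(a) f₀ = 63.45 Hz  (b) Q = 0.6817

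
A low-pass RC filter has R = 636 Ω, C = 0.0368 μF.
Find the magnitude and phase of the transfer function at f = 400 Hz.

Step 1 — Angular frequency: ω = 2π·400 = 2513 rad/s.
Step 2 — Transfer function: H(jω) = 1/(1 + jωRC).
Step 3 — Denominator: 1 + jωRC = 1 + j·2513·636·3.68e-08 = 1 + j0.05882.
Step 4 — H = 0.9966 - j0.05862.
Step 5 — Magnitude: |H| = 0.9983 (-0.0 dB); phase: φ = -3.4°.

|H| = 0.9983 (-0.0 dB), φ = -3.4°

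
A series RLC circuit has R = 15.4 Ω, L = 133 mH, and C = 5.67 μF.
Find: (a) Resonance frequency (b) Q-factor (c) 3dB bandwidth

Step 1 — Resonance: ω₀ = 1/√(LC) = 1/√(0.133·5.67e-06) = 1152 rad/s.
Step 2 — f₀ = ω₀/(2π) = 183.3 Hz.
Step 3 — Series Q: Q = ω₀L/R = 1152·0.133/15.4 = 9.945.
Step 4 — Bandwidth: Δω = ω₀/Q = 115.8 rad/s; BW = Δω/(2π) = 18.43 Hz.

(a) f₀ = 183.3 Hz  (b) Q = 9.945  (c) BW = 18.43 Hz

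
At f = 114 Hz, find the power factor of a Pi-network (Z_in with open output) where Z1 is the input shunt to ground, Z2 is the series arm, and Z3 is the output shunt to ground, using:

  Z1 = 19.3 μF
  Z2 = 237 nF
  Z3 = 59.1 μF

Step 1 — Angular frequency: ω = 2π·f = 2π·114 = 716.3 rad/s.
Step 2 — Component impedances:
  Z1: Z = 1/(jωC) = -j/(ω·C) = 0 - j72.34 Ω
  Z2: Z = 1/(jωC) = -j/(ω·C) = 0 - j5891 Ω
  Z3: Z = 1/(jωC) = -j/(ω·C) = 0 - j23.62 Ω
Step 3 — With open output, the series arm Z2 and the output shunt Z3 appear in series to ground: Z2 + Z3 = 0 - j5914 Ω.
Step 4 — Parallel with input shunt Z1: Z_in = Z1 || (Z2 + Z3) = 0 - j71.46 Ω = 71.46∠-90.0° Ω.
Step 5 — Power factor: PF = cos(φ) = Re(Z)/|Z| = 0/71.46 = 0.
Step 6 — Type: Im(Z) = -71.46 ⇒ leading (phase φ = -90.0°).

PF = 0 (leading, φ = -90.0°)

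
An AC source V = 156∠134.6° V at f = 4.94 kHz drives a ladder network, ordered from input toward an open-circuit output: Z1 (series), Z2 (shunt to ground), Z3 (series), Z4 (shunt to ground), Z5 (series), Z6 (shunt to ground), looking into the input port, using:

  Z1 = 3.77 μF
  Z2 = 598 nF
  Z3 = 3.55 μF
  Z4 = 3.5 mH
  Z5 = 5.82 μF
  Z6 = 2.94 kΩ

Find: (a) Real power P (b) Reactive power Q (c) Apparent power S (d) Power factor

Step 1 — Angular frequency: ω = 2π·f = 2π·4940 = 3.104e+04 rad/s.
Step 2 — Component impedances:
  Z1: Z = 1/(jωC) = -j/(ω·C) = 0 - j8.546 Ω
  Z2: Z = 1/(jωC) = -j/(ω·C) = 0 - j53.88 Ω
  Z3: Z = 1/(jωC) = -j/(ω·C) = 0 - j9.075 Ω
  Z4: Z = jωL = j·3.104e+04·0.0035 = 0 + j108.6 Ω
  Z5: Z = 1/(jωC) = -j/(ω·C) = 0 - j5.536 Ω
  Z6: Z = R = 2940 Ω
Step 3 — Ladder network (open output): work backward from the far end, alternating series and parallel combinations. Z_in = 5.567 - j125.7 Ω = 125.8∠-87.5° Ω.
Step 4 — Source phasor: V = 156∠134.6° V = -109.5 + j111.1 V.
Step 5 — Current: I = V / Z = -0.9207 - j0.8309 A = 1.24∠-137.9° A.
Step 6 — Complex power: S = V·I* = 8.563 - j193.3 VA.
Step 7 — Real power: P = Re(S) = 8.563 W.
Step 8 — Reactive power: Q = Im(S) = -193.3 VAR.
Step 9 — Apparent power: |S| = 193.5 VA.
Step 10 — Power factor: PF = P/|S| = 0.04426 (leading).

(a) P = 8.563 W  (b) Q = -193.3 VAR  (c) S = 193.5 VA  (d) PF = 0.04426 (leading)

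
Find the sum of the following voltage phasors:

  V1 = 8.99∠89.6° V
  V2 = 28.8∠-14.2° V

Step 1 — Convert each phasor to rectangular form:
  V1 = 8.99·(cos(89.6°) + j·sin(89.6°)) = 0.06276 + j8.99 V
  V2 = 28.8·(cos(-14.2°) + j·sin(-14.2°)) = 27.92 - j7.065 V
Step 2 — Sum components: V_total = 27.98 + j1.925 V.
Step 3 — Convert to polar: |V_total| = 28.05 V, ∠V_total = 3.9°.

V_total = 28.05∠3.9° V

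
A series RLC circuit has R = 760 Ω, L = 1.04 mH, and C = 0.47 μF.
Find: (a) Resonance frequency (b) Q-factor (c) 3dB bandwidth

Step 1 — Resonance condition Im(Z)=0 gives ω₀ = 1/√(LC).
Step 2 — ω₀ = 1/√(0.00104·4.7e-07) = 4.523e+04 rad/s.
Step 3 — f₀ = ω₀/(2π) = 7199 Hz.
Step 4 — Series Q: Q = ω₀L/R = 4.523e+04·0.00104/760 = 0.06189.
Step 5 — 3dB bandwidth: Δω = ω₀/Q = 7.308e+05 rad/s; BW = Δω/(2π) = 1.163e+05 Hz.

(a) f₀ = 7199 Hz  (b) Q = 0.06189  (c) BW = 1.163e+05 Hz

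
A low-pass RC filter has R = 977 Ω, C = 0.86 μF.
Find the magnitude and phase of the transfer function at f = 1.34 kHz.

Step 1 — Angular frequency: ω = 2π·1340 = 8419 rad/s.
Step 2 — Transfer function: H(jω) = 1/(1 + jωRC).
Step 3 — Denominator: 1 + jωRC = 1 + j·8419·977·8.6e-07 = 1 + j7.074.
Step 4 — H = 0.01959 - j0.1386.
Step 5 — Magnitude: |H| = 0.14 (-17.1 dB); phase: φ = -82.0°.

|H| = 0.14 (-17.1 dB), φ = -82.0°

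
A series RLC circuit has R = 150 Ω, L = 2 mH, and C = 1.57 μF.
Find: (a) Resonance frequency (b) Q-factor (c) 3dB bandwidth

Step 1 — Resonance: ω₀ = 1/√(LC) = 1/√(0.002·1.57e-06) = 1.785e+04 rad/s.
Step 2 — f₀ = ω₀/(2π) = 2840 Hz.
Step 3 — Series Q: Q = ω₀L/R = 1.785e+04·0.002/150 = 0.2379.
Step 4 — Bandwidth: Δω = ω₀/Q = 7.5e+04 rad/s; BW = Δω/(2π) = 1.194e+04 Hz.

(a) f₀ = 2840 Hz  (b) Q = 0.2379  (c) BW = 1.194e+04 Hz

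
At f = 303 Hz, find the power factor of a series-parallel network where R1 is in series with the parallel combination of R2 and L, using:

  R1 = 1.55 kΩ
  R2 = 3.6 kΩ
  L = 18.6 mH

Step 1 — Angular frequency: ω = 2π·f = 2π·303 = 1904 rad/s.
Step 2 — Component impedances:
  R1: Z = R = 1550 Ω
  R2: Z = R = 3600 Ω
  L: Z = jωL = j·1904·0.0186 = 0 + j35.41 Ω
Step 3 — Parallel branch: R2 || L = 1/(1/R2 + 1/L) = 0.3483 + j35.41 Ω.
Step 4 — Series with R1: Z_total = R1 + (R2 || L) = 1550 + j35.41 Ω = 1551∠1.3° Ω.
Step 5 — Power factor: PF = cos(φ) = Re(Z)/|Z| = 1550.3/1550.8 = 0.9997.
Step 6 — Type: Im(Z) = 35.41 ⇒ lagging (phase φ = 1.3°).

PF = 0.9997 (lagging, φ = 1.3°)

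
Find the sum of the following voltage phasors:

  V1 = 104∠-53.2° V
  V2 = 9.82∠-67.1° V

Step 1 — Convert each phasor to rectangular form:
  V1 = 104·(cos(-53.2°) + j·sin(-53.2°)) = 62.3 - j83.28 V
  V2 = 9.82·(cos(-67.1°) + j·sin(-67.1°)) = 3.821 - j9.046 V
Step 2 — Sum components: V_total = 66.12 - j92.32 V.
Step 3 — Convert to polar: |V_total| = 113.6 V, ∠V_total = -54.4°.

V_total = 113.6∠-54.4° V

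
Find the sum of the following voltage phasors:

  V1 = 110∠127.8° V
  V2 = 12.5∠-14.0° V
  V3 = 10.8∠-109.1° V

Step 1 — Convert each phasor to rectangular form:
  V1 = 110·(cos(127.8°) + j·sin(127.8°)) = -67.42 + j86.92 V
  V2 = 12.5·(cos(-14.0°) + j·sin(-14.0°)) = 12.13 - j3.024 V
  V3 = 10.8·(cos(-109.1°) + j·sin(-109.1°)) = -3.534 - j10.21 V
Step 2 — Sum components: V_total = -58.83 + j73.69 V.
Step 3 — Convert to polar: |V_total| = 94.29 V, ∠V_total = 128.6°.

V_total = 94.29∠128.6° V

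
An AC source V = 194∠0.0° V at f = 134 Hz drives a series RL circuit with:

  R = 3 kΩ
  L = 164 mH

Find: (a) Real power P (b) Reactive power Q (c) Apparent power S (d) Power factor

Step 1 — Angular frequency: ω = 2π·f = 2π·134 = 841.9 rad/s.
Step 2 — Component impedances:
  R: Z = R = 3000 Ω
  L: Z = jωL = j·841.9·0.164 = 0 + j138.1 Ω
Step 3 — Series combination: Z_total = R + L = 3000 + j138.1 Ω = 3003∠2.6° Ω.
Step 4 — Source phasor: V = 194∠0.0° V = 194 V.
Step 5 — Current: I = V / Z = 0.06453 - j0.00297 A = 0.0646∠-2.6° A.
Step 6 — Complex power: S = V·I* = 12.52 + j0.5762 VA.
Step 7 — Real power: P = Re(S) = 12.52 W.
Step 8 — Reactive power: Q = Im(S) = 0.5762 VAR.
Step 9 — Apparent power: |S| = 12.53 VA.
Step 10 — Power factor: PF = P/|S| = 0.9989 (lagging).

(a) P = 12.52 W  (b) Q = 0.5762 VAR  (c) S = 12.53 VA  (d) PF = 0.9989 (lagging)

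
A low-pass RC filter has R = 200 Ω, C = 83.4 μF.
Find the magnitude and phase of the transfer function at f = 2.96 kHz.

Step 1 — Angular frequency: ω = 2π·2960 = 1.86e+04 rad/s.
Step 2 — Transfer function: H(jω) = 1/(1 + jωRC).
Step 3 — Denominator: 1 + jωRC = 1 + j·1.86e+04·200·8.34e-05 = 1 + j310.2.
Step 4 — H = 1.039e-05 - j0.003224.
Step 5 — Magnitude: |H| = 0.003224 (-49.8 dB); phase: φ = -89.8°.

|H| = 0.003224 (-49.8 dB), φ = -89.8°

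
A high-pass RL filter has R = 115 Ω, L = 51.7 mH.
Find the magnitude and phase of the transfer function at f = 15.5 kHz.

Step 1 — Angular frequency: ω = 2π·1.55e+04 = 9.739e+04 rad/s.
Step 2 — Transfer function: H(jω) = jωL/(R + jωL).
Step 3 — Numerator jωL = j·5035; denominator R + jωL = 115 + j5035.
Step 4 — H = 0.9995 + j0.02283.
Step 5 — Magnitude: |H| = 0.9997 (-0.0 dB); phase: φ = 1.3°.

|H| = 0.9997 (-0.0 dB), φ = 1.3°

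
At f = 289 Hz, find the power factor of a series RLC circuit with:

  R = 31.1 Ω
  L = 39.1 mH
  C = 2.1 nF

Step 1 — Angular frequency: ω = 2π·f = 2π·289 = 1816 rad/s.
Step 2 — Component impedances:
  R: Z = R = 31.1 Ω
  L: Z = jωL = j·1816·0.0391 = 0 + j71 Ω
  C: Z = 1/(jωC) = -j/(ω·C) = 0 - j2.622e+05 Ω
Step 3 — Series combination: Z_total = R + L + C = 31.1 - j2.622e+05 Ω = 2.622e+05∠-90.0° Ω.
Step 4 — Power factor: PF = cos(φ) = Re(Z)/|Z| = 31.1/2.622e+05 = 0.0001186.
Step 5 — Type: Im(Z) = -2.622e+05 ⇒ leading (phase φ = -90.0°).

PF = 0.0001186 (leading, φ = -90.0°)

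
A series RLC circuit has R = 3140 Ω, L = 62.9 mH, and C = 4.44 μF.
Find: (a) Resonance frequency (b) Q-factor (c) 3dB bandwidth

Step 1 — Resonance: ω₀ = 1/√(LC) = 1/√(0.0629·4.44e-06) = 1892 rad/s.
Step 2 — f₀ = ω₀/(2π) = 301.2 Hz.
Step 3 — Series Q: Q = ω₀L/R = 1892·0.0629/3140 = 0.03791.
Step 4 — Bandwidth: Δω = ω₀/Q = 4.992e+04 rad/s; BW = Δω/(2π) = 7945 Hz.

(a) f₀ = 301.2 Hz  (b) Q = 0.03791  (c) BW = 7945 Hz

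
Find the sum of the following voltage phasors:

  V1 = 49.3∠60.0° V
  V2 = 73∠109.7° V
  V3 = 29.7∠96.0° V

Step 1 — Convert each phasor to rectangular form:
  V1 = 49.3·(cos(60.0°) + j·sin(60.0°)) = 24.65 + j42.7 V
  V2 = 73·(cos(109.7°) + j·sin(109.7°)) = -24.61 + j68.73 V
  V3 = 29.7·(cos(96.0°) + j·sin(96.0°)) = -3.104 + j29.54 V
Step 2 — Sum components: V_total = -3.062 + j141 V.
Step 3 — Convert to polar: |V_total| = 141 V, ∠V_total = 91.2°.

V_total = 141∠91.2° V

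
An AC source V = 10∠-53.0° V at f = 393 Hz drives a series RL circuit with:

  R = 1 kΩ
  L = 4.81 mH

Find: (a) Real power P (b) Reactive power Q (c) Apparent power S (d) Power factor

Step 1 — Angular frequency: ω = 2π·f = 2π·393 = 2469 rad/s.
Step 2 — Component impedances:
  R: Z = R = 1000 Ω
  L: Z = jωL = j·2469·0.00481 = 0 + j11.88 Ω
Step 3 — Series combination: Z_total = R + L = 1000 + j11.88 Ω = 1000∠0.7° Ω.
Step 4 — Source phasor: V = 10∠-53.0° V = 6.018 - j7.986 V.
Step 5 — Current: I = V / Z = 0.005922 - j0.008057 A = 0.009999∠-53.7° A.
Step 6 — Complex power: S = V·I* = 0.09999 + j0.001188 VA.
Step 7 — Real power: P = Re(S) = 0.09999 W.
Step 8 — Reactive power: Q = Im(S) = 0.001188 VAR.
Step 9 — Apparent power: |S| = 0.09999 VA.
Step 10 — Power factor: PF = P/|S| = 0.9999 (lagging).

(a) P = 0.09999 W  (b) Q = 0.001188 VAR  (c) S = 0.09999 VA  (d) PF = 0.9999 (lagging)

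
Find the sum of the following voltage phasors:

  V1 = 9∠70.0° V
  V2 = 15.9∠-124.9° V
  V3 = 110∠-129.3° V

Step 1 — Convert each phasor to rectangular form:
  V1 = 9·(cos(70.0°) + j·sin(70.0°)) = 3.078 + j8.457 V
  V2 = 15.9·(cos(-124.9°) + j·sin(-124.9°)) = -9.097 - j13.04 V
  V3 = 110·(cos(-129.3°) + j·sin(-129.3°)) = -69.67 - j85.12 V
Step 2 — Sum components: V_total = -75.69 - j89.71 V.
Step 3 — Convert to polar: |V_total| = 117.4 V, ∠V_total = -130.2°.

V_total = 117.4∠-130.2° V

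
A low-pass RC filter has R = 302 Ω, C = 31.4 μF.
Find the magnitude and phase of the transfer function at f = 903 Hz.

Step 1 — Angular frequency: ω = 2π·903 = 5674 rad/s.
Step 2 — Transfer function: H(jω) = 1/(1 + jωRC).
Step 3 — Denominator: 1 + jωRC = 1 + j·5674·302·3.14e-05 = 1 + j53.8.
Step 4 — H = 0.0003453 - j0.01858.
Step 5 — Magnitude: |H| = 0.01858 (-34.6 dB); phase: φ = -88.9°.

|H| = 0.01858 (-34.6 dB), φ = -88.9°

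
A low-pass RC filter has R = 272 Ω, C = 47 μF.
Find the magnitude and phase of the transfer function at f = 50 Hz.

Step 1 — Angular frequency: ω = 2π·50 = 314.2 rad/s.
Step 2 — Transfer function: H(jω) = 1/(1 + jωRC).
Step 3 — Denominator: 1 + jωRC = 1 + j·314.2·272·4.7e-05 = 1 + j4.016.
Step 4 — H = 0.05838 - j0.2345.
Step 5 — Magnitude: |H| = 0.2416 (-12.3 dB); phase: φ = -76.0°.

|H| = 0.2416 (-12.3 dB), φ = -76.0°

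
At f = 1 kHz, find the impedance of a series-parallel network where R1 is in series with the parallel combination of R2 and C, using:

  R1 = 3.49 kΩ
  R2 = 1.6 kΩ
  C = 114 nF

Step 1 — Angular frequency: ω = 2π·f = 2π·1000 = 6283 rad/s.
Step 2 — Component impedances:
  R1: Z = R = 3490 Ω
  R2: Z = R = 1600 Ω
  C: Z = 1/(jωC) = -j/(ω·C) = 0 - j1396 Ω
Step 3 — Parallel branch: R2 || C = 1/(1/R2 + 1/C) = 691.6 - j792.6 Ω.
Step 4 — Series with R1: Z_total = R1 + (R2 || C) = 4182 - j792.6 Ω = 4256∠-10.7° Ω.

Z = 4182 - j792.6 Ω = 4256∠-10.7° Ω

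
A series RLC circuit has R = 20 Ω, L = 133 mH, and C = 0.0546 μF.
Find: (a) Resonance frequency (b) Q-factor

Step 1 — Resonance condition Im(Z)=0 gives ω₀ = 1/√(LC).
Step 2 — ω₀ = 1/√(0.133·5.46e-08) = 1.173e+04 rad/s.
Step 3 — f₀ = ω₀/(2π) = 1868 Hz.
Step 4 — Series Q: Q = ω₀L/R = 1.173e+04·0.133/20 = 78.04.

(a) f₀ = 1868 Hz  (b) Q = 78.04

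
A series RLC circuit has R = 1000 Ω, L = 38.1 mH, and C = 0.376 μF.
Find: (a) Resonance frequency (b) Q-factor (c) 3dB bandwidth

Step 1 — Resonance: ω₀ = 1/√(LC) = 1/√(0.0381·3.76e-07) = 8355 rad/s.
Step 2 — f₀ = ω₀/(2π) = 1330 Hz.
Step 3 — Series Q: Q = ω₀L/R = 8355·0.0381/1000 = 0.3183.
Step 4 — Bandwidth: Δω = ω₀/Q = 2.625e+04 rad/s; BW = Δω/(2π) = 4177 Hz.

(a) f₀ = 1330 Hz  (b) Q = 0.3183  (c) BW = 4177 Hz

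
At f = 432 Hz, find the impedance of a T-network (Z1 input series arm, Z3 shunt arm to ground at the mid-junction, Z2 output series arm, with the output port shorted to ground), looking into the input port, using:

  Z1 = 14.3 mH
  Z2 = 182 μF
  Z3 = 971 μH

Step 1 — Angular frequency: ω = 2π·f = 2π·432 = 2714 rad/s.
Step 2 — Component impedances:
  Z1: Z = jωL = j·2714·0.0143 = 0 + j38.82 Ω
  Z2: Z = 1/(jωC) = -j/(ω·C) = 0 - j2.024 Ω
  Z3: Z = jωL = j·2714·0.000971 = 0 + j2.636 Ω
Step 3 — With the output port shorted to ground, the output series arm Z2 runs from the junction to ground; the shunt arm Z3 also runs from the junction to ground. They appear in parallel: Z3 || Z2 = 0 - j8.727 Ω.
Step 4 — Series with input arm Z1: Z_in = Z1 + (Z3 || Z2) = 0 + j30.09 Ω = 30.09∠90.0° Ω.

Z = 0 + j30.09 Ω = 30.09∠90.0° Ω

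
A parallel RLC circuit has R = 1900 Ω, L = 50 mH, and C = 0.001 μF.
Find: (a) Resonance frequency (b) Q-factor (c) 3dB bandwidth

Step 1 — Resonance: ω₀ = 1/√(LC) = 1/√(0.05·1e-09) = 1.414e+05 rad/s.
Step 2 — f₀ = ω₀/(2π) = 2.251e+04 Hz.
Step 3 — Parallel Q: Q = R/(ω₀L) = 1900/(1.414e+05·0.05) = 0.2687.
Step 4 — Bandwidth: Δω = ω₀/Q = 5.263e+05 rad/s; BW = Δω/(2π) = 8.377e+04 Hz.

(a) f₀ = 2.251e+04 Hz  (b) Q = 0.2687  (c) BW = 8.377e+04 Hz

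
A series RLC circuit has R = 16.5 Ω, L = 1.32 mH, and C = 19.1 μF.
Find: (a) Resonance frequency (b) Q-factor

Step 1 — Resonance condition Im(Z)=0 gives ω₀ = 1/√(LC).
Step 2 — ω₀ = 1/√(0.00132·1.91e-05) = 6298 rad/s.
Step 3 — f₀ = ω₀/(2π) = 1002 Hz.
Step 4 — Series Q: Q = ω₀L/R = 6298·0.00132/16.5 = 0.5038.

(a) f₀ = 1002 Hz  (b) Q = 0.5038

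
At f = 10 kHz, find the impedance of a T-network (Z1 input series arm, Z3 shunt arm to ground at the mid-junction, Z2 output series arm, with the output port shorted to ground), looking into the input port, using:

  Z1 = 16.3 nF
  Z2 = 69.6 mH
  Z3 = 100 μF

Step 1 — Angular frequency: ω = 2π·f = 2π·1e+04 = 6.283e+04 rad/s.
Step 2 — Component impedances:
  Z1: Z = 1/(jωC) = -j/(ω·C) = 0 - j976.4 Ω
  Z2: Z = jωL = j·6.283e+04·0.0696 = 0 + j4373 Ω
  Z3: Z = 1/(jωC) = -j/(ω·C) = 0 - j0.1592 Ω
Step 3 — With the output port shorted to ground, the output series arm Z2 runs from the junction to ground; the shunt arm Z3 also runs from the junction to ground. They appear in parallel: Z3 || Z2 = 0 - j0.1592 Ω.
Step 4 — Series with input arm Z1: Z_in = Z1 + (Z3 || Z2) = 0 - j976.6 Ω = 976.6∠-90.0° Ω.

Z = 0 - j976.6 Ω = 976.6∠-90.0° Ω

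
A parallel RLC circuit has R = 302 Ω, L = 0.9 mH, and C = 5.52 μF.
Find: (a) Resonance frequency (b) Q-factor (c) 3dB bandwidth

Step 1 — Resonance: ω₀ = 1/√(LC) = 1/√(0.0009·5.52e-06) = 1.419e+04 rad/s.
Step 2 — f₀ = ω₀/(2π) = 2258 Hz.
Step 3 — Parallel Q: Q = R/(ω₀L) = 302/(1.419e+04·0.0009) = 23.65.
Step 4 — Bandwidth: Δω = ω₀/Q = 599.9 rad/s; BW = Δω/(2π) = 95.47 Hz.

(a) f₀ = 2258 Hz  (b) Q = 23.65  (c) BW = 95.47 Hz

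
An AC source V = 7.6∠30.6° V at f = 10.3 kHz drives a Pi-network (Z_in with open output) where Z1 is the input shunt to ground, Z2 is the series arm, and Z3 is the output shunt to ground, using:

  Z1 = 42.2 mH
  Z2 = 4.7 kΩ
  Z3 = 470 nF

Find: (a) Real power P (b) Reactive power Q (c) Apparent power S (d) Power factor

Step 1 — Angular frequency: ω = 2π·f = 2π·1.03e+04 = 6.472e+04 rad/s.
Step 2 — Component impedances:
  Z1: Z = jωL = j·6.472e+04·0.0422 = 0 + j2731 Ω
  Z2: Z = R = 4700 Ω
  Z3: Z = 1/(jωC) = -j/(ω·C) = 0 - j32.88 Ω
Step 3 — With open output, the series arm Z2 and the output shunt Z3 appear in series to ground: Z2 + Z3 = 4700 - j32.88 Ω.
Step 4 — Parallel with input shunt Z1: Z_in = Z1 || (Z2 + Z3) = 1194 + j2046 Ω = 2369∠59.7° Ω.
Step 5 — Source phasor: V = 7.6∠30.6° V = 6.542 + j3.869 V.
Step 6 — Current: I = V / Z = 0.002803 - j0.001562 A = 0.003209∠-29.1° A.
Step 7 — Complex power: S = V·I* = 0.01229 + j0.02106 VA.
Step 8 — Real power: P = Re(S) = 0.01229 W.
Step 9 — Reactive power: Q = Im(S) = 0.02106 VAR.
Step 10 — Apparent power: |S| = 0.02439 VA.
Step 11 — Power factor: PF = P/|S| = 0.5039 (lagging).

(a) P = 0.01229 W  (b) Q = 0.02106 VAR  (c) S = 0.02439 VA  (d) PF = 0.5039 (lagging)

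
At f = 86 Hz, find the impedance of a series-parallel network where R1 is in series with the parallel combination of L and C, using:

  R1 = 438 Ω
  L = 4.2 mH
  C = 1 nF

Step 1 — Angular frequency: ω = 2π·f = 2π·86 = 540.4 rad/s.
Step 2 — Component impedances:
  R1: Z = R = 438 Ω
  L: Z = jωL = j·540.4·0.0042 = 0 + j2.269 Ω
  C: Z = 1/(jωC) = -j/(ω·C) = 0 - j1.851e+06 Ω
Step 3 — Parallel branch: L || C = 1/(1/L + 1/C) = 0 + j2.269 Ω.
Step 4 — Series with R1: Z_total = R1 + (L || C) = 438 + j2.269 Ω = 438∠0.3° Ω.

Z = 438 + j2.269 Ω = 438∠0.3° Ω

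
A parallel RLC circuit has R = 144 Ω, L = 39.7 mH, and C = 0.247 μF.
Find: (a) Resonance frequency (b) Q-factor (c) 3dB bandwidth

Step 1 — Resonance: ω₀ = 1/√(LC) = 1/√(0.0397·2.47e-07) = 1.01e+04 rad/s.
Step 2 — f₀ = ω₀/(2π) = 1607 Hz.
Step 3 — Parallel Q: Q = R/(ω₀L) = 144/(1.01e+04·0.0397) = 0.3592.
Step 4 — Bandwidth: Δω = ω₀/Q = 2.812e+04 rad/s; BW = Δω/(2π) = 4475 Hz.

(a) f₀ = 1607 Hz  (b) Q = 0.3592  (c) BW = 4475 Hz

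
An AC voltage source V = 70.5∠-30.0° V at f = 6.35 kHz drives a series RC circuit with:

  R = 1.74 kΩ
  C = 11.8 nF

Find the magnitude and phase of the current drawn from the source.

Step 1 — Angular frequency: ω = 2π·f = 2π·6350 = 3.99e+04 rad/s.
Step 2 — Component impedances:
  R: Z = R = 1740 Ω
  C: Z = 1/(jωC) = -j/(ω·C) = 0 - j2124 Ω
Step 3 — Series combination: Z_total = R + C = 1740 - j2124 Ω = 2746∠-50.7° Ω.
Step 4 — Source phasor: V = 70.5∠-30.0° V = 61.05 - j35.25 V.
Step 5 — Ohm's law: I = V / Z_total = (61.05 - j35.25) / (1740 - j2124) = 0.02402 + j0.009066 A.
Step 6 — Convert to polar: |I| = 0.02568 A, ∠I = 20.7°.

I = 0.02568∠20.7° A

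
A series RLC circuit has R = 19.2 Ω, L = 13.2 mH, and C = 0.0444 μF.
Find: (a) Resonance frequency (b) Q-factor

Step 1 — Resonance condition Im(Z)=0 gives ω₀ = 1/√(LC).
Step 2 — ω₀ = 1/√(0.0132·4.44e-08) = 4.131e+04 rad/s.
Step 3 — f₀ = ω₀/(2π) = 6574 Hz.
Step 4 — Series Q: Q = ω₀L/R = 4.131e+04·0.0132/19.2 = 28.4.

(a) f₀ = 6574 Hz  (b) Q = 28.4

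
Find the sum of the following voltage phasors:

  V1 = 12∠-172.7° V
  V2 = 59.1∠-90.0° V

Step 1 — Convert each phasor to rectangular form:
  V1 = 12·(cos(-172.7°) + j·sin(-172.7°)) = -11.9 - j1.525 V
  V2 = 59.1·(cos(-90.0°) + j·sin(-90.0°)) = 0 - j59.1 V
Step 2 — Sum components: V_total = -11.9 - j60.62 V.
Step 3 — Convert to polar: |V_total| = 61.78 V, ∠V_total = -101.1°.

V_total = 61.78∠-101.1° V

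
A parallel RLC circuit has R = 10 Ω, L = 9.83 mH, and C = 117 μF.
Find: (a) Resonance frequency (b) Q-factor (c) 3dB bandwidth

Step 1 — Resonance: ω₀ = 1/√(LC) = 1/√(0.00983·0.000117) = 932.5 rad/s.
Step 2 — f₀ = ω₀/(2π) = 148.4 Hz.
Step 3 — Parallel Q: Q = R/(ω₀L) = 10/(932.5·0.00983) = 1.091.
Step 4 — Bandwidth: Δω = ω₀/Q = 854.7 rad/s; BW = Δω/(2π) = 136 Hz.

(a) f₀ = 148.4 Hz  (b) Q = 1.091  (c) BW = 136 Hz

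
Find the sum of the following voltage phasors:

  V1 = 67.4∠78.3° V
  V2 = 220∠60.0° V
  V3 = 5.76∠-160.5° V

Step 1 — Convert each phasor to rectangular form:
  V1 = 67.4·(cos(78.3°) + j·sin(78.3°)) = 13.67 + j66 V
  V2 = 220·(cos(60.0°) + j·sin(60.0°)) = 110 + j190.5 V
  V3 = 5.76·(cos(-160.5°) + j·sin(-160.5°)) = -5.43 - j1.923 V
Step 2 — Sum components: V_total = 118.2 + j254.6 V.
Step 3 — Convert to polar: |V_total| = 280.7 V, ∠V_total = 65.1°.

V_total = 280.7∠65.1° V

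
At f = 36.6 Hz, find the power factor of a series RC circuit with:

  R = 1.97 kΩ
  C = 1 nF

Step 1 — Angular frequency: ω = 2π·f = 2π·36.6 = 230 rad/s.
Step 2 — Component impedances:
  R: Z = R = 1970 Ω
  C: Z = 1/(jωC) = -j/(ω·C) = 0 - j4.348e+06 Ω
Step 3 — Series combination: Z_total = R + C = 1970 - j4.348e+06 Ω = 4.348e+06∠-90.0° Ω.
Step 4 — Power factor: PF = cos(φ) = Re(Z)/|Z| = 1970/4.3485e+06 = 0.000453.
Step 5 — Type: Im(Z) = -4.348e+06 ⇒ leading (phase φ = -90.0°).

PF = 0.000453 (leading, φ = -90.0°)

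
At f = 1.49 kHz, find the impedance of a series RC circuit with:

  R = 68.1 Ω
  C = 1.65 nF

Step 1 — Angular frequency: ω = 2π·f = 2π·1490 = 9362 rad/s.
Step 2 — Component impedances:
  R: Z = R = 68.1 Ω
  C: Z = 1/(jωC) = -j/(ω·C) = 0 - j6.474e+04 Ω
Step 3 — Series combination: Z_total = R + C = 68.1 - j6.474e+04 Ω = 6.474e+04∠-89.9° Ω.

Z = 68.1 - j6.474e+04 Ω = 6.474e+04∠-89.9° Ω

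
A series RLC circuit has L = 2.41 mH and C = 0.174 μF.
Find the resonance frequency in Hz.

Step 1 — Resonance condition Im(Z)=0 gives ω₀ = 1/√(LC).
Step 2 — ω₀ = 1/√(0.00241·1.74e-07) = 4.883e+04 rad/s.
Step 3 — f₀ = ω₀/(2π) = 7772 Hz.

f₀ = 7772 Hz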